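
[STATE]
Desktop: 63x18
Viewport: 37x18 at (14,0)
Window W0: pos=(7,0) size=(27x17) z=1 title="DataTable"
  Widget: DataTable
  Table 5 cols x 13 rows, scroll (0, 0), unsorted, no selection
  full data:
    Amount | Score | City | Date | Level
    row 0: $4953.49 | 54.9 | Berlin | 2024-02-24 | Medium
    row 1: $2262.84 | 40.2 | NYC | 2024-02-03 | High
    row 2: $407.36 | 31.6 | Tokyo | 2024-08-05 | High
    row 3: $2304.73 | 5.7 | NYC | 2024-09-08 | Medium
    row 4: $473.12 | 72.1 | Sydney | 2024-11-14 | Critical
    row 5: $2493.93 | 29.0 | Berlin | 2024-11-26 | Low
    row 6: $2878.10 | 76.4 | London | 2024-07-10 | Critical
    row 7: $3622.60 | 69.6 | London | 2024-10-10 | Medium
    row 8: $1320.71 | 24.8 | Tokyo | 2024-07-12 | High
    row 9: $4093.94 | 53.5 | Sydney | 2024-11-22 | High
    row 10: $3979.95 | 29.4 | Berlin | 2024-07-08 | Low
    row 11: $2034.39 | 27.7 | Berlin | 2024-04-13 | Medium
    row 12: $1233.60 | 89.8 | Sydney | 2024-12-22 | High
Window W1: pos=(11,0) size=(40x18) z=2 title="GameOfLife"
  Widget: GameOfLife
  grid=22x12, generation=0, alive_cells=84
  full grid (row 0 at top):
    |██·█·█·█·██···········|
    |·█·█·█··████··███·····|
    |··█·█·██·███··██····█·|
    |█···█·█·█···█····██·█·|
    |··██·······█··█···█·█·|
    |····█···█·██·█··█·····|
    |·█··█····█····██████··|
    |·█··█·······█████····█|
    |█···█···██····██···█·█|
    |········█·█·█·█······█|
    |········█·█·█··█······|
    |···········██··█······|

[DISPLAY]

━━━━━━━━━━━━━━━━━━━━━━━━━━━━━━━━━━━━┓
ameOfLife                           ┃
────────────────────────────────────┨
n: 0                                ┃
·█·█·█·██···········                ┃
·█·█··████··███·····                ┃
█·█·██·███··██····█·                ┃
··█·█·█···█····██·█·                ┃
██·······█··█···█·█·                ┃
··█···█·██·█··█·····                ┃
··█····█····██████··                ┃
··█·······█████····█                ┃
··█···██····██···█·█                ┃
······█·█·█·█······█                ┃
······█·█·█··█······                ┃
·········██··█······                ┃
                                    ┃
━━━━━━━━━━━━━━━━━━━━━━━━━━━━━━━━━━━━┛


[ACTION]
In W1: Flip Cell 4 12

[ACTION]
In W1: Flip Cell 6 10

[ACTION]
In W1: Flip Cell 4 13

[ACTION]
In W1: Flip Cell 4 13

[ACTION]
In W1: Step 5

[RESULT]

━━━━━━━━━━━━━━━━━━━━━━━━━━━━━━━━━━━━┓
ameOfLife                           ┃
────────────────────────────────────┨
n: 5                                ┃
···██·█·····█···█···                ┃
··█····██·██······█·                ┃
█········██·█·····█·                ┃
█······██·········█·                ┃
·····█·█··█·······█·                ┃
·█····██··█······█··                ┃
··██████············                ┃
·█············█·····                ┃
············█·······                ┃
············█·······                ┃
·········█··········                ┃
·········████·······                ┃
                                    ┃
━━━━━━━━━━━━━━━━━━━━━━━━━━━━━━━━━━━━┛


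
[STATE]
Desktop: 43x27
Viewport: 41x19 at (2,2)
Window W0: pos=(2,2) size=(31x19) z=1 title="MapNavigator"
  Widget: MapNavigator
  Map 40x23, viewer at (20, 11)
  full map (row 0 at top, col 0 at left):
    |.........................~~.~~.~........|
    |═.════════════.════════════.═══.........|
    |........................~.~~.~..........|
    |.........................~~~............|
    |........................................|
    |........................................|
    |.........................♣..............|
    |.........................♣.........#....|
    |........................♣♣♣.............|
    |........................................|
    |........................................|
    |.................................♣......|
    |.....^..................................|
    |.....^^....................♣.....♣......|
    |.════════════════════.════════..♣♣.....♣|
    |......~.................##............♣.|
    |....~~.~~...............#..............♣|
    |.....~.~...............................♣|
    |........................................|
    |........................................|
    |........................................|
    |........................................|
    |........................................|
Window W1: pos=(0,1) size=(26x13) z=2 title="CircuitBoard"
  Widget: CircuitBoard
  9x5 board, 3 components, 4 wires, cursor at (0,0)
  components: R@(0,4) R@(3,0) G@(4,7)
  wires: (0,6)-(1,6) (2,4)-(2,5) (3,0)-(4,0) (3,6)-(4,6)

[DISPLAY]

CircuitBoard           ┃━━━━━━┓          
───────────────────────┨      ┃          
  0 1 2 3 4 5 6 7 8    ┃──────┨          
  [.]              R   ┃......┃          
                       ┃......┃          
                       ┃......┃          
                       ┃......┃          
                   · ─ ┃......┃          
                       ┃......┃          
   R                   ┃......┃          
   │                   ┃....♣.┃          
━━━━━━━━━━━━━━━━━━━━━━━┛......┃          
┃^....................♣.....♣.┃          
┃═══════════════.════════..♣♣.┃          
┃~.................##.........┃          
┃.~~...............#..........┃          
┃.~...........................┃          
┃.............................┃          
┗━━━━━━━━━━━━━━━━━━━━━━━━━━━━━┛          


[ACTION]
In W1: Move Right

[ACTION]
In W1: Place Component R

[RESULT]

CircuitBoard           ┃━━━━━━┓          
───────────────────────┨      ┃          
  0 1 2 3 4 5 6 7 8    ┃──────┨          
      [R]          R   ┃......┃          
                       ┃......┃          
                       ┃......┃          
                       ┃......┃          
                   · ─ ┃......┃          
                       ┃......┃          
   R                   ┃......┃          
   │                   ┃....♣.┃          
━━━━━━━━━━━━━━━━━━━━━━━┛......┃          
┃^....................♣.....♣.┃          
┃═══════════════.════════..♣♣.┃          
┃~.................##.........┃          
┃.~~...............#..........┃          
┃.~...........................┃          
┃.............................┃          
┗━━━━━━━━━━━━━━━━━━━━━━━━━━━━━┛          


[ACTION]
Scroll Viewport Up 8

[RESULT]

                                         
━━━━━━━━━━━━━━━━━━━━━━━┓                 
CircuitBoard           ┃━━━━━━┓          
───────────────────────┨      ┃          
  0 1 2 3 4 5 6 7 8    ┃──────┨          
      [R]          R   ┃......┃          
                       ┃......┃          
                       ┃......┃          
                       ┃......┃          
                   · ─ ┃......┃          
                       ┃......┃          
   R                   ┃......┃          
   │                   ┃....♣.┃          
━━━━━━━━━━━━━━━━━━━━━━━┛......┃          
┃^....................♣.....♣.┃          
┃═══════════════.════════..♣♣.┃          
┃~.................##.........┃          
┃.~~...............#..........┃          
┃.~...........................┃          


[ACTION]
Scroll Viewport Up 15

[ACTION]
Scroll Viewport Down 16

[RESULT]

                       ┃......┃          
                   · ─ ┃......┃          
                       ┃......┃          
   R                   ┃......┃          
   │                   ┃....♣.┃          
━━━━━━━━━━━━━━━━━━━━━━━┛......┃          
┃^....................♣.....♣.┃          
┃═══════════════.════════..♣♣.┃          
┃~.................##.........┃          
┃.~~...............#..........┃          
┃.~...........................┃          
┃.............................┃          
┗━━━━━━━━━━━━━━━━━━━━━━━━━━━━━┛          
                                         
                                         
                                         
                                         
                                         
                                         


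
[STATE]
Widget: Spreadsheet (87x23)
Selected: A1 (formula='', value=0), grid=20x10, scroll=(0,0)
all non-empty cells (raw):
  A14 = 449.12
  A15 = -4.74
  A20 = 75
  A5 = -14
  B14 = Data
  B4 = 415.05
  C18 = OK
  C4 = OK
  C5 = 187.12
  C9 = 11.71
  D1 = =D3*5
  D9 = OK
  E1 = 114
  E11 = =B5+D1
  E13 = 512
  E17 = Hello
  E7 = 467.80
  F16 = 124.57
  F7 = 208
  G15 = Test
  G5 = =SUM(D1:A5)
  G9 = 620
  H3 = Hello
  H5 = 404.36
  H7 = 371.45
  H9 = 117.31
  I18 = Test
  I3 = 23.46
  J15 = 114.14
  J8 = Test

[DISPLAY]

A1:                                                                                    
       A       B       C       D       E       F       G       H       I       J       
---------------------------------------------------------------------------------------
  1      [0]       0       0       0     114       0       0       0       0       0   
  2        0       0       0       0       0       0       0       0       0       0   
  3        0       0       0       0       0       0       0Hello      23.46       0   
  4        0  415.05OK             0       0       0       0       0       0       0   
  5      -14       0  187.12       0       0       0  588.17  404.36       0       0   
  6        0       0       0       0       0       0       0       0       0       0   
  7        0       0       0       0  467.80     208       0  371.45       0       0   
  8        0       0       0       0       0       0       0       0       0Test       
  9        0       0   11.71OK             0       0     620  117.31       0       0   
 10        0       0       0       0       0       0       0       0       0       0   
 11        0       0       0       0       0       0       0       0       0       0   
 12        0       0       0       0       0       0       0       0       0       0   
 13        0       0       0       0     512       0       0       0       0       0   
 14   449.12Data           0       0       0       0       0       0       0       0   
 15    -4.74       0       0       0       0       0Test           0       0  114.14   
 16        0       0       0       0       0  124.57       0       0       0       0   
 17        0       0       0       0Hello          0       0       0       0       0   
 18        0       0OK             0       0       0       0       0Test           0   
 19        0       0       0       0       0       0       0       0       0       0   
 20       75       0       0       0       0       0       0       0       0       0   


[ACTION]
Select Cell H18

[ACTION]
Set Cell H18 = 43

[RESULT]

H18: 43                                                                                
       A       B       C       D       E       F       G       H       I       J       
---------------------------------------------------------------------------------------
  1        0       0       0       0     114       0       0       0       0       0   
  2        0       0       0       0       0       0       0       0       0       0   
  3        0       0       0       0       0       0       0Hello      23.46       0   
  4        0  415.05OK             0       0       0       0       0       0       0   
  5      -14       0  187.12       0       0       0  588.17  404.36       0       0   
  6        0       0       0       0       0       0       0       0       0       0   
  7        0       0       0       0  467.80     208       0  371.45       0       0   
  8        0       0       0       0       0       0       0       0       0Test       
  9        0       0   11.71OK             0       0     620  117.31       0       0   
 10        0       0       0       0       0       0       0       0       0       0   
 11        0       0       0       0       0       0       0       0       0       0   
 12        0       0       0       0       0       0       0       0       0       0   
 13        0       0       0       0     512       0       0       0       0       0   
 14   449.12Data           0       0       0       0       0       0       0       0   
 15    -4.74       0       0       0       0       0Test           0       0  114.14   
 16        0       0       0       0       0  124.57       0       0       0       0   
 17        0       0       0       0Hello          0       0       0       0       0   
 18        0       0OK             0       0       0       0    [43]Test           0   
 19        0       0       0       0       0       0       0       0       0       0   
 20       75       0       0       0       0       0       0       0       0       0   


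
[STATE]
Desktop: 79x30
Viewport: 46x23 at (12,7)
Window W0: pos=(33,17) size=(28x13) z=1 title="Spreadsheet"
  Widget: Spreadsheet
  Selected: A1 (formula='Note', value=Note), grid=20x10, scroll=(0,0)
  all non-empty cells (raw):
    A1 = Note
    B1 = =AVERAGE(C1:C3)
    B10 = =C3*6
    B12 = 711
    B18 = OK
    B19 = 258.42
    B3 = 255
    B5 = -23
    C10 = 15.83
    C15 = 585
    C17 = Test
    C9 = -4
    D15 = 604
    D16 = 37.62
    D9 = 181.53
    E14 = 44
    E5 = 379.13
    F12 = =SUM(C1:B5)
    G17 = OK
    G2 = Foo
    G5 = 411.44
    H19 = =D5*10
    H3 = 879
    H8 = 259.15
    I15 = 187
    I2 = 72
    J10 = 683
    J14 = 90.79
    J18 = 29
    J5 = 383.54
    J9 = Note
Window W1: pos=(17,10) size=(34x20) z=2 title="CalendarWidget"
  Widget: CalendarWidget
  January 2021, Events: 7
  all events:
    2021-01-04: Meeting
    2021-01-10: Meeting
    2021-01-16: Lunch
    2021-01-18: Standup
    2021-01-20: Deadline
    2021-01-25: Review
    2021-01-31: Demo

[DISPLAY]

                                              
                                              
                                              
     ┏━━━━━━━━━━━━━━━━━━━━━━━━━━━━━━━━┓       
     ┃ CalendarWidget                 ┃       
     ┠────────────────────────────────┨       
     ┃          January 2021          ┃       
     ┃Mo Tu We Th Fr Sa Su            ┃       
     ┃             1  2  3            ┃       
     ┃ 4*  5  6  7  8  9 10*          ┃       
     ┃11 12 13 14 15 16* 17           ┃━━━━━━━
     ┃18* 19 20* 21 22 23 24          ┃       
     ┃25* 26 27 28 29 30 31*          ┃───────
     ┃                                ┃       
     ┃                                ┃      C
     ┃                                ┃-------
     ┃                                ┃  0    
     ┃                                ┃  0    
     ┃                                ┃255    
     ┃                                ┃  0    
     ┃                                ┃-23    
     ┃                                ┃  0    
     ┗━━━━━━━━━━━━━━━━━━━━━━━━━━━━━━━━┛━━━━━━━


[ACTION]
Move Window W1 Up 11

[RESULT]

     ┃11 12 13 14 15 16* 17           ┃       
     ┃18* 19 20* 21 22 23 24          ┃       
     ┃25* 26 27 28 29 30 31*          ┃       
     ┃                                ┃       
     ┃                                ┃       
     ┃                                ┃       
     ┃                                ┃       
     ┃                                ┃       
     ┃                                ┃       
     ┃                                ┃       
     ┃                                ┃━━━━━━━
     ┃                                ┃       
     ┗━━━━━━━━━━━━━━━━━━━━━━━━━━━━━━━━┛───────
                     ┃A1: Note                
                     ┃       A       B       C
                     ┃------------------------
                     ┃  1 [Note]         0    
                     ┃  2        0       0    
                     ┃  3        0     255    
                     ┃  4        0       0    
                     ┃  5        0     -23    
                     ┃  6        0       0    
                     ┗━━━━━━━━━━━━━━━━━━━━━━━━


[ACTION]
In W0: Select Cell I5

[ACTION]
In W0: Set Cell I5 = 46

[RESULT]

     ┃11 12 13 14 15 16* 17           ┃       
     ┃18* 19 20* 21 22 23 24          ┃       
     ┃25* 26 27 28 29 30 31*          ┃       
     ┃                                ┃       
     ┃                                ┃       
     ┃                                ┃       
     ┃                                ┃       
     ┃                                ┃       
     ┃                                ┃       
     ┃                                ┃       
     ┃                                ┃━━━━━━━
     ┃                                ┃       
     ┗━━━━━━━━━━━━━━━━━━━━━━━━━━━━━━━━┛───────
                     ┃I5: 46                  
                     ┃       A       B       C
                     ┃------------------------
                     ┃  1 Note           0    
                     ┃  2        0       0    
                     ┃  3        0     255    
                     ┃  4        0       0    
                     ┃  5        0     -23    
                     ┃  6        0       0    
                     ┗━━━━━━━━━━━━━━━━━━━━━━━━


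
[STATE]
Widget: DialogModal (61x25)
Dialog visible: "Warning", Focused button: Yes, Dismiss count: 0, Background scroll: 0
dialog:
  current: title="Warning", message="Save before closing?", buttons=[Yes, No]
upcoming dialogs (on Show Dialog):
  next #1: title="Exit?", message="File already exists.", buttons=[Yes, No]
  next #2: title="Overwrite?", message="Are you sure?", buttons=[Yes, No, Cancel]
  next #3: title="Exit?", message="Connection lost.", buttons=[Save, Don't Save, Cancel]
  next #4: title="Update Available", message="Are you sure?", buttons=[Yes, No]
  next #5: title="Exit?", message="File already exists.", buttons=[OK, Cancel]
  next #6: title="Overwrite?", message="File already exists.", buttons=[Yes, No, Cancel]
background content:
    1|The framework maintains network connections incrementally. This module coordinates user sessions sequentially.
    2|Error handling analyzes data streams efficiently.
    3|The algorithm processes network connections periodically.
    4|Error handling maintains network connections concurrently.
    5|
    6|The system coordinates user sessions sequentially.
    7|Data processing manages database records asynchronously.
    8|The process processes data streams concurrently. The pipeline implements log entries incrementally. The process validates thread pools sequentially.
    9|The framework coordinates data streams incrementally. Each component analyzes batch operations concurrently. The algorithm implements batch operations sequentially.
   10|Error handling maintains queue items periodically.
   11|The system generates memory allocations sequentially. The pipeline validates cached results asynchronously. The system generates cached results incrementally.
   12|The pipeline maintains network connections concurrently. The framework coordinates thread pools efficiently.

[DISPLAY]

The framework maintains network connections incrementally. Th
Error handling analyzes data streams efficiently.            
The algorithm processes network connections periodically.    
Error handling maintains network connections concurrently.   
                                                             
The system coordinates user sessions sequentially.           
Data processing manages database records asynchronously.     
The process processes data streams concurrently. The pipeline
The framework coordinates data streams incrementally. Each co
Error handling maintains queue items periodically.           
The system generat┌──────────────────────┐quentially. The pip
The pipeline maint│       Warning        │ concurrently. The 
                  │ Save before closing? │                   
                  │      [Yes]  No       │                   
                  └──────────────────────┘                   
                                                             
                                                             
                                                             
                                                             
                                                             
                                                             
                                                             
                                                             
                                                             
                                                             


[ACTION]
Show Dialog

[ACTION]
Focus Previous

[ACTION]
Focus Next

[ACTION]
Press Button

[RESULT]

The framework maintains network connections incrementally. Th
Error handling analyzes data streams efficiently.            
The algorithm processes network connections periodically.    
Error handling maintains network connections concurrently.   
                                                             
The system coordinates user sessions sequentially.           
Data processing manages database records asynchronously.     
The process processes data streams concurrently. The pipeline
The framework coordinates data streams incrementally. Each co
Error handling maintains queue items periodically.           
The system generates memory allocations sequentially. The pip
The pipeline maintains network connections concurrently. The 
                                                             
                                                             
                                                             
                                                             
                                                             
                                                             
                                                             
                                                             
                                                             
                                                             
                                                             
                                                             
                                                             


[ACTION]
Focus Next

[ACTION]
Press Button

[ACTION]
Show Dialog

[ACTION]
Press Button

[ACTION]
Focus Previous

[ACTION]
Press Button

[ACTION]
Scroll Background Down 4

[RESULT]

                                                             
The system coordinates user sessions sequentially.           
Data processing manages database records asynchronously.     
The process processes data streams concurrently. The pipeline
The framework coordinates data streams incrementally. Each co
Error handling maintains queue items periodically.           
The system generates memory allocations sequentially. The pip
The pipeline maintains network connections concurrently. The 
                                                             
                                                             
                                                             
                                                             
                                                             
                                                             
                                                             
                                                             
                                                             
                                                             
                                                             
                                                             
                                                             
                                                             
                                                             
                                                             
                                                             


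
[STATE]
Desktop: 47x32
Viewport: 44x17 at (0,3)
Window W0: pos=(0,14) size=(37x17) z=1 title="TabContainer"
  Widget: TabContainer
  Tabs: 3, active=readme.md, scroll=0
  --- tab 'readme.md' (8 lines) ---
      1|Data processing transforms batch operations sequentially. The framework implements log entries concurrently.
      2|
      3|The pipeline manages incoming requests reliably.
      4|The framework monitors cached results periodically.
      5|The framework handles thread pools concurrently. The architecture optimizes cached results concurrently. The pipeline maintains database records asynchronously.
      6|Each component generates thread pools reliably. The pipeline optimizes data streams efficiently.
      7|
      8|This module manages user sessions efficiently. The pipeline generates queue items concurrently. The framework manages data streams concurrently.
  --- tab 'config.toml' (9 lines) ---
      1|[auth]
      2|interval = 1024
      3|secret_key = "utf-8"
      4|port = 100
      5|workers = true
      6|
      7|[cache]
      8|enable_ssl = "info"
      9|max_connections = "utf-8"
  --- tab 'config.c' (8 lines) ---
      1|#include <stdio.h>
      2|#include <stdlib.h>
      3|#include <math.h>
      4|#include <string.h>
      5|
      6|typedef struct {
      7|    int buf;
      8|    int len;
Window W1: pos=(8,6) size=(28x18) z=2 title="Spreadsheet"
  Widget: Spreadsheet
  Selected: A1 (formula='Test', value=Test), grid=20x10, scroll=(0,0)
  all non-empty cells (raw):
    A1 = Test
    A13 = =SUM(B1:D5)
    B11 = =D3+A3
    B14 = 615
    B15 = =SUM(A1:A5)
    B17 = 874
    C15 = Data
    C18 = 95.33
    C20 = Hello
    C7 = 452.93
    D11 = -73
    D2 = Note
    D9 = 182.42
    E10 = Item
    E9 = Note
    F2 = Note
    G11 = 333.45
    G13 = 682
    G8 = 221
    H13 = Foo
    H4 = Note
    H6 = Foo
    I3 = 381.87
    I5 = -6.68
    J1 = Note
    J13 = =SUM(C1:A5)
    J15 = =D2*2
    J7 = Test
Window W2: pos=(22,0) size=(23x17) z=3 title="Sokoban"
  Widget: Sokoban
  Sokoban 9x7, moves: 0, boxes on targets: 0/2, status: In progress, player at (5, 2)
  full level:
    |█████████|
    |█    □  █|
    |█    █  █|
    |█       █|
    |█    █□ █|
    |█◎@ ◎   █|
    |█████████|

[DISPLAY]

                      ┃█████████            
                      ┃█    □  █            
                      ┃█    █  █            
        ┏━━━━━━━━━━━━━┃█       █            
        ┃ Spreadsheet ┃█    █□ █            
        ┠─────────────┃█◎@ ◎   █            
        ┃A1: Test     ┃█████████            
        ┃       A     ┃Moves: 0  0/2        
        ┃-------------┃                     
        ┃  1 [Test]   ┃                     
        ┃  2        0 ┃                     
┏━━━━━━━┃  3        0 ┃                     
┃ TabCon┃  4        0 ┃                     
┠───────┃  5        0 ┗━━━━━━━━━━━━━━━━━━━━━
┃[readme┃  6        0       0      ┃┃       
┃───────┃  7        0       0  452.┃┃       
┃Data pr┃  8        0       0      ┃┃       


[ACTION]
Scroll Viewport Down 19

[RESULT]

┃ TabCon┃  4        0 ┃                     
┠───────┃  5        0 ┗━━━━━━━━━━━━━━━━━━━━━
┃[readme┃  6        0       0      ┃┃       
┃───────┃  7        0       0  452.┃┃       
┃Data pr┃  8        0       0      ┃┃       
┃       ┃  9        0       0      ┃┃       
┃The pip┃ 10        0       0      ┃┃       
┃The fra┃ 11        0       0      ┃┃       
┃The fra┗━━━━━━━━━━━━━━━━━━━━━━━━━━┛┃       
┃Each component generates thread poo┃       
┃                                   ┃       
┃This module manages user sessions e┃       
┃                                   ┃       
┃                                   ┃       
┃                                   ┃       
┗━━━━━━━━━━━━━━━━━━━━━━━━━━━━━━━━━━━┛       
                                            


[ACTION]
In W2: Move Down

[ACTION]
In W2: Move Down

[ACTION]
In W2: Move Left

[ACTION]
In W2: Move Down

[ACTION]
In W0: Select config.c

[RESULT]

┃ TabCon┃  4        0 ┃                     
┠───────┃  5        0 ┗━━━━━━━━━━━━━━━━━━━━━
┃ readme┃  6        0       0      ┃┃       
┃───────┃  7        0       0  452.┃┃       
┃#includ┃  8        0       0      ┃┃       
┃#includ┃  9        0       0      ┃┃       
┃#includ┃ 10        0       0      ┃┃       
┃#includ┃ 11        0       0      ┃┃       
┃       ┗━━━━━━━━━━━━━━━━━━━━━━━━━━┛┃       
┃typedef struct {                   ┃       
┃    int buf;                       ┃       
┃    int len;                       ┃       
┃                                   ┃       
┃                                   ┃       
┃                                   ┃       
┗━━━━━━━━━━━━━━━━━━━━━━━━━━━━━━━━━━━┛       
                                            


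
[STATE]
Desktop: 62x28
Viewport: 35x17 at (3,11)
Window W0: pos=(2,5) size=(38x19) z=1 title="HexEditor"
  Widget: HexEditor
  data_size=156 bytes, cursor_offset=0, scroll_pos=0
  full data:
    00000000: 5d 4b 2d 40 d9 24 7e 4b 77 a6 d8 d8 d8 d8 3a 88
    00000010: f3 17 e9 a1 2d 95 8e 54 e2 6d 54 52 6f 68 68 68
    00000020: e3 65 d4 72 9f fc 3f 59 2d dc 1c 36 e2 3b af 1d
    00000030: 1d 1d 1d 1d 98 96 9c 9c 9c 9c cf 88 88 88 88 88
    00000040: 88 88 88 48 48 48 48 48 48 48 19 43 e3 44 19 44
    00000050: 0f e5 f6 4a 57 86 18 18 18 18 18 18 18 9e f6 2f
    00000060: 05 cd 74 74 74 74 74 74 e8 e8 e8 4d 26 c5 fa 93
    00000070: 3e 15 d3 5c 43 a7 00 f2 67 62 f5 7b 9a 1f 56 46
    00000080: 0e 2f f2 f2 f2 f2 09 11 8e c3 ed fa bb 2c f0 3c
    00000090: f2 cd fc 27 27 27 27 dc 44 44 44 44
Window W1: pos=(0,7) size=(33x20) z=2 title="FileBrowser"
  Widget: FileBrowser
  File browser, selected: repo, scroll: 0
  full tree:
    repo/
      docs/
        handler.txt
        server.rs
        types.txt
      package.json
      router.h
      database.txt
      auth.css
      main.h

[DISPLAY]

  [+] docs/                  ┃ 9c  
  package.json               ┃ 48  
  router.h                   ┃ 18  
  database.txt               ┃ 74  
  auth.css                   ┃ f2  
  main.h                     ┃ 11  
                             ┃ dc  
                             ┃     
                             ┃     
                             ┃     
                             ┃     
                             ┃     
                             ┃━━━━━
                             ┃     
                             ┃     
━━━━━━━━━━━━━━━━━━━━━━━━━━━━━┛     
                                   


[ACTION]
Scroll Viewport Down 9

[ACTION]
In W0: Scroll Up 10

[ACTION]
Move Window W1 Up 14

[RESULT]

                             ┃ 9c  
                             ┃ 48  
                             ┃ 18  
                             ┃ 74  
                             ┃ f2  
                             ┃ 11  
                             ┃ dc  
                             ┃     
━━━━━━━━━━━━━━━━━━━━━━━━━━━━━┛     
                                   
                                   
                                   
━━━━━━━━━━━━━━━━━━━━━━━━━━━━━━━━━━━
                                   
                                   
                                   
                                   


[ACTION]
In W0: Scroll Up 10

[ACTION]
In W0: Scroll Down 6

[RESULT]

                             ┃ dc  
                             ┃     
                             ┃     
                             ┃     
                             ┃     
                             ┃     
                             ┃     
                             ┃     
━━━━━━━━━━━━━━━━━━━━━━━━━━━━━┛     
                                   
                                   
                                   
━━━━━━━━━━━━━━━━━━━━━━━━━━━━━━━━━━━
                                   
                                   
                                   
                                   


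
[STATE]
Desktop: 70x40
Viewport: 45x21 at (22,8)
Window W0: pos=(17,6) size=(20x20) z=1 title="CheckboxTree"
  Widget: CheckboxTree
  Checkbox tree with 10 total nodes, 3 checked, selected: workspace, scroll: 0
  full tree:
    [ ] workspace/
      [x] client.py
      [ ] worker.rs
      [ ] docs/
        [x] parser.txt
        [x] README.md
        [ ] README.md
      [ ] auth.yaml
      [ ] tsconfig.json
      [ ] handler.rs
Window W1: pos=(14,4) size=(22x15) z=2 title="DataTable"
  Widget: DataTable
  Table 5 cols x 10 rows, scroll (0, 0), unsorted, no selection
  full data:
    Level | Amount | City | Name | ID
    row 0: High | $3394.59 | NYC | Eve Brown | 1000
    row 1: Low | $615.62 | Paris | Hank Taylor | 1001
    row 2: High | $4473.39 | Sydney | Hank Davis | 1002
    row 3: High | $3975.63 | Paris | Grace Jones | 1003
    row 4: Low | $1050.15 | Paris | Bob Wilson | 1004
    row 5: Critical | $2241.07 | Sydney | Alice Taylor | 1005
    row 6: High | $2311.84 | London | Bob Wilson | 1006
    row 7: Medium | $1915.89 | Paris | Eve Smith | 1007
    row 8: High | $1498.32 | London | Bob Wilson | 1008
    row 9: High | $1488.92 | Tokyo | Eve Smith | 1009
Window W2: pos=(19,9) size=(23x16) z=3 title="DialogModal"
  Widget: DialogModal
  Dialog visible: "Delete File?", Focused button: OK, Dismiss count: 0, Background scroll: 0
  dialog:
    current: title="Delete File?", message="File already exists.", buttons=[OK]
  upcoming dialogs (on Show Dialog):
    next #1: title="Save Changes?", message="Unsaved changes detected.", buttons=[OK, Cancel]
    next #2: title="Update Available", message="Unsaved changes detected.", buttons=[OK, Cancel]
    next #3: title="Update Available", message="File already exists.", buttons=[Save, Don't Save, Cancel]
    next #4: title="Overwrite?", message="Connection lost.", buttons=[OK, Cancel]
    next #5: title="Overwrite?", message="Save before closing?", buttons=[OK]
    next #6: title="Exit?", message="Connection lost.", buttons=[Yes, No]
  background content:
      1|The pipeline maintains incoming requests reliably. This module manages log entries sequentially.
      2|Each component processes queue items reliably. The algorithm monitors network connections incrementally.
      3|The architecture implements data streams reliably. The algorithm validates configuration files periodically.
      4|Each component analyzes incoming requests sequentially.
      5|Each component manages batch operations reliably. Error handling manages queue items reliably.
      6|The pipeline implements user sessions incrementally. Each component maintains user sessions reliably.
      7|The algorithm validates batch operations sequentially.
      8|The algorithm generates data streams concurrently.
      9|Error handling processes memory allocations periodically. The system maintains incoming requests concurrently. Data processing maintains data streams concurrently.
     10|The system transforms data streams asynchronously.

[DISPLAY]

─┼────────┼──┃┨                              
━━━━━━━━━━━━━━━━━━━┓                         
ialogModal         ┃                         
───────────────────┨                         
e pipeline maintain┃                         
ch component proces┃                         
e architecture impl┃                         
┌───────────────┐yz┃                         
│  Delete File? │ge┃                         
│File already ex│en┃                         
│      [OK]     │at┃                         
└───────────────┘at┃                         
ror handling proces┃                         
e system transforms┃                         
                   ┃                         
                   ┃                         
━━━━━━━━━━━━━━━━━━━┛                         
━━━━━━━━━━━━━━┛                              
                                             
                                             
                                             


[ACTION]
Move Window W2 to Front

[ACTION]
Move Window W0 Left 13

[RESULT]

─┼────────┼──┃                               
━━━━━━━━━━━━━━━━━━━┓                         
ialogModal         ┃                         
───────────────────┨                         
e pipeline maintain┃                         
ch component proces┃                         
e architecture impl┃                         
┌───────────────┐yz┃                         
│  Delete File? │ge┃                         
│File already ex│en┃                         
│      [OK]     │at┃                         
└───────────────┘at┃                         
ror handling proces┃                         
e system transforms┃                         
                   ┃                         
                   ┃                         
━━━━━━━━━━━━━━━━━━━┛                         
━┛                                           
                                             
                                             
                                             


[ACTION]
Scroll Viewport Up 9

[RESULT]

                                             
                                             
                                             
                                             
━━━━━━━━━━━━━┓                               
ble          ┃                               
─────────────┨                               
 │Amount  │Ci┃                               
─┼────────┼──┃                               
━━━━━━━━━━━━━━━━━━━┓                         
ialogModal         ┃                         
───────────────────┨                         
e pipeline maintain┃                         
ch component proces┃                         
e architecture impl┃                         
┌───────────────┐yz┃                         
│  Delete File? │ge┃                         
│File already ex│en┃                         
│      [OK]     │at┃                         
└───────────────┘at┃                         
ror handling proces┃                         
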